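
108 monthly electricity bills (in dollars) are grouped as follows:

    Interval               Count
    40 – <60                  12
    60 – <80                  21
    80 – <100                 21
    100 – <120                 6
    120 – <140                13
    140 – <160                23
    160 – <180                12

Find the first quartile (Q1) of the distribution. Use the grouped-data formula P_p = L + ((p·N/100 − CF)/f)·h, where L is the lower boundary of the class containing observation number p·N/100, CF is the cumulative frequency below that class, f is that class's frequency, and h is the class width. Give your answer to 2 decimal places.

N = 108; target position k = 25/100 · 108 = 27.
Cumulative frequencies: 12, 33, 54, 60, 73, 96, 108.
Observation 27 falls in the class 60 – <80.
L = 60, CF = 12, f = 21, h = 20.
P25 = 60 + ((27 − 12)/21)·20 = 60 + 14.2857 = 74.2857.

74.29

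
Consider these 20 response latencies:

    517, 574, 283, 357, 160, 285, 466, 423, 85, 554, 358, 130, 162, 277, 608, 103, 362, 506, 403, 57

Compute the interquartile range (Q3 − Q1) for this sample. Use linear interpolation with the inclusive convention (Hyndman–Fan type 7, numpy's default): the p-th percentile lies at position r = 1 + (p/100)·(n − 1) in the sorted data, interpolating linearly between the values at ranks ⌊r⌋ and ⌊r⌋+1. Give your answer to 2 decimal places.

Sorted: 57, 85, 103, 130, 160, 162, 277, 283, 285, 357, 358, 362, 403, 423, 466, 506, 517, 554, 574, 608.
n = 20.
P25: r = 5.75; ranks 5–6 are 160, 162; interpolating gives 161.5.
P75: r = 15.25; ranks 15–16 are 466, 506; interpolating gives 476.
Difference: 476 − 161.5 = 314.5.

314.50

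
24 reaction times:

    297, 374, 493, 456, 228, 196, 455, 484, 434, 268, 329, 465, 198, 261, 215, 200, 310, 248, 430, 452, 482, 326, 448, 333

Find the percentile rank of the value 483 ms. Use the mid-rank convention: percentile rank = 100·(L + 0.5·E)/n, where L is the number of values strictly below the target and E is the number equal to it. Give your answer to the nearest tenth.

91.7

Sorted: 196, 198, 200, 215, 228, 248, 261, 268, 297, 310, 326, 329, 333, 374, 430, 434, 448, 452, 455, 456, 465, 482, 484, 493.
Count below 483: L = 22; count equal: E = 0; n = 24.
Percentile rank = 100·(22 + 0.5·0)/24 = 100·22/24 = 91.67.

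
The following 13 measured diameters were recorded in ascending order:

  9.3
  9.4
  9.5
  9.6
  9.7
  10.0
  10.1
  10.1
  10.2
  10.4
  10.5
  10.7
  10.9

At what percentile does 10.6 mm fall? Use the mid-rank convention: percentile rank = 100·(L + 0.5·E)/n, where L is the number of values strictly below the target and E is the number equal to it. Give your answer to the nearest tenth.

84.6

Count below 10.6: L = 11; count equal: E = 0; n = 13.
Percentile rank = 100·(11 + 0.5·0)/13 = 100·11/13 = 84.62.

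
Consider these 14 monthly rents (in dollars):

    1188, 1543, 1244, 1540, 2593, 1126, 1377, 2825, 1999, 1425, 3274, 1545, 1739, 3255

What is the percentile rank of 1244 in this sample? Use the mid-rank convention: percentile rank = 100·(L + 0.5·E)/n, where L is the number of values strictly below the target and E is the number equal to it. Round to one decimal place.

17.9

Sorted: 1126, 1188, 1244, 1377, 1425, 1540, 1543, 1545, 1739, 1999, 2593, 2825, 3255, 3274.
Count below 1244: L = 2; count equal: E = 1; n = 14.
Percentile rank = 100·(2 + 0.5·1)/14 = 100·2.5/14 = 17.86.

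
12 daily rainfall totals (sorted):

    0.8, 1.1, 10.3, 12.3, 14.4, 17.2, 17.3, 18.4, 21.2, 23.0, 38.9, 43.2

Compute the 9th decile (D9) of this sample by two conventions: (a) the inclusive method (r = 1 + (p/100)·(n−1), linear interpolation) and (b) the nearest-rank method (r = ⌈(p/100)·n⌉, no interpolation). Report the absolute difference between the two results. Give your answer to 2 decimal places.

n = 12.
(a) r = 10.9; between ranks 10 (23.0) and 11 (38.9): 37.31.
(b) the nearest-rank method: rank 11 → 38.9.
|37.31 − 38.9| = 1.59.

1.59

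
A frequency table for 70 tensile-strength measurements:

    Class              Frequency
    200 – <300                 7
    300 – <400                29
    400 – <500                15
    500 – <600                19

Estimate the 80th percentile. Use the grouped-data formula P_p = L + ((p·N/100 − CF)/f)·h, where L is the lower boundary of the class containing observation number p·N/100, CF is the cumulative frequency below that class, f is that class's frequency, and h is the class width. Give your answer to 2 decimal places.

526.32

N = 70; target position k = 80/100 · 70 = 56.
Cumulative frequencies: 7, 36, 51, 70.
Observation 56 falls in the class 500 – <600.
L = 500, CF = 51, f = 19, h = 100.
P80 = 500 + ((56 − 51)/19)·100 = 500 + 26.3158 = 526.316.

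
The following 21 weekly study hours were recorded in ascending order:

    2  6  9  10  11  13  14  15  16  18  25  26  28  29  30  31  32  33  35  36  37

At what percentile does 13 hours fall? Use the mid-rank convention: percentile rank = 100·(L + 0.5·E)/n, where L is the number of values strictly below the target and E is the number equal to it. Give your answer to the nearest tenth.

Count below 13: L = 5; count equal: E = 1; n = 21.
Percentile rank = 100·(5 + 0.5·1)/21 = 100·5.5/21 = 26.19.

26.2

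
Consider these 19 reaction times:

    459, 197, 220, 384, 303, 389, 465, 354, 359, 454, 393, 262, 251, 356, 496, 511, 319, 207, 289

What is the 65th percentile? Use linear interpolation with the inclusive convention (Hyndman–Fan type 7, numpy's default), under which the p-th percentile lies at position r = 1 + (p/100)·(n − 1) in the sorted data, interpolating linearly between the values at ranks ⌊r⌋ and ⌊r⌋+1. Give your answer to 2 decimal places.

Sorted: 197, 207, 220, 251, 262, 289, 303, 319, 354, 356, 359, 384, 389, 393, 454, 459, 465, 496, 511.
n = 19.
r = 1 + (65/100)·(19 − 1) = 1 + 11.7 = 12.7.
Rank 12 is 384 and rank 13 is 389.
Interpolate: 384 + 0.7·(389 − 384) = 384 + 0.7·5 = 387.5.

387.50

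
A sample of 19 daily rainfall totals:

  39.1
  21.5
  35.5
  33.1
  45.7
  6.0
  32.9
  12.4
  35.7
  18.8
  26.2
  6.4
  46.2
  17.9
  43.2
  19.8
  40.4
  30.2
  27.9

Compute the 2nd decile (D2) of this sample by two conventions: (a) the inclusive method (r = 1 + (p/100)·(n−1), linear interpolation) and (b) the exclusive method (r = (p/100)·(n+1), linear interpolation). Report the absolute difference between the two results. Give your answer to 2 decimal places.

Sorted: 6.0, 6.4, 12.4, 17.9, 18.8, 19.8, 21.5, 26.2, 27.9, 30.2, 32.9, 33.1, 35.5, 35.7, 39.1, 40.4, 43.2, 45.7, 46.2.
n = 19.
(a) r = 4.6; between ranks 4 (17.9) and 5 (18.8): 18.44.
(b) r = 4 → value at rank 4 = 17.9.
|18.44 − 17.9| = 0.54.

0.54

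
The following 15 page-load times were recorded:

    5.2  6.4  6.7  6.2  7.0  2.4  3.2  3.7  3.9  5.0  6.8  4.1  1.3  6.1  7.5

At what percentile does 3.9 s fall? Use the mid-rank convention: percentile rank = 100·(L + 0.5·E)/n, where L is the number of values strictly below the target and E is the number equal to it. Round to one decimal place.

30.0

Sorted: 1.3, 2.4, 3.2, 3.7, 3.9, 4.1, 5.0, 5.2, 6.1, 6.2, 6.4, 6.7, 6.8, 7.0, 7.5.
Count below 3.9: L = 4; count equal: E = 1; n = 15.
Percentile rank = 100·(4 + 0.5·1)/15 = 100·4.5/15 = 30.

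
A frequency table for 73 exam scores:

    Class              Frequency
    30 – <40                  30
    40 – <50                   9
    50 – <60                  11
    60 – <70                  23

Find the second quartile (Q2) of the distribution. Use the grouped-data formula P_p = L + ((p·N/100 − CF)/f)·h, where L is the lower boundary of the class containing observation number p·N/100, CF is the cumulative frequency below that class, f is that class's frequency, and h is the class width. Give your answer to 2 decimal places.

47.22

N = 73; target position k = 50/100 · 73 = 36.5.
Cumulative frequencies: 30, 39, 50, 73.
Observation 36.5 falls in the class 40 – <50.
L = 40, CF = 30, f = 9, h = 10.
P50 = 40 + ((36.5 − 30)/9)·10 = 40 + 7.22222 = 47.2222.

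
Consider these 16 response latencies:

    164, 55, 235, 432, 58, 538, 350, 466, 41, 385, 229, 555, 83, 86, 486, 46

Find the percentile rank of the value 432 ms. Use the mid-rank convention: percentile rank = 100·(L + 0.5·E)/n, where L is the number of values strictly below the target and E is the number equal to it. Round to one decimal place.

71.9

Sorted: 41, 46, 55, 58, 83, 86, 164, 229, 235, 350, 385, 432, 466, 486, 538, 555.
Count below 432: L = 11; count equal: E = 1; n = 16.
Percentile rank = 100·(11 + 0.5·1)/16 = 100·11.5/16 = 71.88.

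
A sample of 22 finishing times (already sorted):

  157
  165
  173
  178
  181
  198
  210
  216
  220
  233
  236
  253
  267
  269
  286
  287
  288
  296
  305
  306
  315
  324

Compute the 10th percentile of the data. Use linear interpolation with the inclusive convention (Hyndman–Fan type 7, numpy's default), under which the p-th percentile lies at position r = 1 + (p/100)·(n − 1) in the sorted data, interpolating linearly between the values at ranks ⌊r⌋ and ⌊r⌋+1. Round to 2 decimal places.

n = 22.
r = 1 + (10/100)·(22 − 1) = 1 + 2.1 = 3.1.
Rank 3 is 173 and rank 4 is 178.
Interpolate: 173 + 0.1·(178 − 173) = 173 + 0.1·5 = 173.5.

173.50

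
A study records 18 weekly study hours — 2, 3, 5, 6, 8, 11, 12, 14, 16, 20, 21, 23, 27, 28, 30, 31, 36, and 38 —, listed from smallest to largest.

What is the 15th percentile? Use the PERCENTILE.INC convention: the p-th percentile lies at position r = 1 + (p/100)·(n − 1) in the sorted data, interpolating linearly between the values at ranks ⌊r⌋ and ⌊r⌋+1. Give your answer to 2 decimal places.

n = 18.
r = 1 + (15/100)·(18 − 1) = 1 + 2.55 = 3.55.
Rank 3 is 5 and rank 4 is 6.
Interpolate: 5 + 0.55·(6 − 5) = 5 + 0.55·1 = 5.55.

5.55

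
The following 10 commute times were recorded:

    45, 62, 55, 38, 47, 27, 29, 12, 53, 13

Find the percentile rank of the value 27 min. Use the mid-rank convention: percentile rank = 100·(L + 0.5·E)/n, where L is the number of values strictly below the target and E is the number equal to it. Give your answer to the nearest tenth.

25.0

Sorted: 12, 13, 27, 29, 38, 45, 47, 53, 55, 62.
Count below 27: L = 2; count equal: E = 1; n = 10.
Percentile rank = 100·(2 + 0.5·1)/10 = 100·2.5/10 = 25.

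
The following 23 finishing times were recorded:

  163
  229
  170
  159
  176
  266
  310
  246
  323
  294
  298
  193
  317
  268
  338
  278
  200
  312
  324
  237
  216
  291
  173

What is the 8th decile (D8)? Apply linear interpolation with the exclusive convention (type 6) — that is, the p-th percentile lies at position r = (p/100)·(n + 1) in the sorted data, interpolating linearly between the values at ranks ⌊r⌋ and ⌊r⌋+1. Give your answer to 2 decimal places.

313.00

Sorted: 159, 163, 170, 173, 176, 193, 200, 216, 229, 237, 246, 266, 268, 278, 291, 294, 298, 310, 312, 317, 323, 324, 338.
n = 23.
r = (80/100)·(23 + 1) = 19.2.
Rank 19 is 312 and rank 20 is 317.
Interpolate: 312 + 0.2·(317 − 312) = 312 + 0.2·5 = 313.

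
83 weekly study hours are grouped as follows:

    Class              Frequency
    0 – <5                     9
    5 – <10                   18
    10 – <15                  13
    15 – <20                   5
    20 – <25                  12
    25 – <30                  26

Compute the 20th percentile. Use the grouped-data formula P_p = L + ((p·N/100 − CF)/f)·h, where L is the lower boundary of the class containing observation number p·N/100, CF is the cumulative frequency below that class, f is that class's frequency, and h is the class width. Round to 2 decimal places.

7.11

N = 83; target position k = 20/100 · 83 = 16.6.
Cumulative frequencies: 9, 27, 40, 45, 57, 83.
Observation 16.6 falls in the class 5 – <10.
L = 5, CF = 9, f = 18, h = 5.
P20 = 5 + ((16.6 − 9)/18)·5 = 5 + 2.11111 = 7.11111.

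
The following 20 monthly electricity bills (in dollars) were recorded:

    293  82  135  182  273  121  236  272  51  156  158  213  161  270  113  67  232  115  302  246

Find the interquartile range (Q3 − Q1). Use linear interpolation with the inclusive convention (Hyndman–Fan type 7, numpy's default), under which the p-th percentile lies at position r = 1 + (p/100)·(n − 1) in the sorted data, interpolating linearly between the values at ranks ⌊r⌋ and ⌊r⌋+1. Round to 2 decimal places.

132.50

Sorted: 51, 67, 82, 113, 115, 121, 135, 156, 158, 161, 182, 213, 232, 236, 246, 270, 272, 273, 293, 302.
n = 20.
P25: r = 5.75; ranks 5–6 are 115, 121; interpolating gives 119.5.
P75: r = 15.25; ranks 15–16 are 246, 270; interpolating gives 252.
Difference: 252 − 119.5 = 132.5.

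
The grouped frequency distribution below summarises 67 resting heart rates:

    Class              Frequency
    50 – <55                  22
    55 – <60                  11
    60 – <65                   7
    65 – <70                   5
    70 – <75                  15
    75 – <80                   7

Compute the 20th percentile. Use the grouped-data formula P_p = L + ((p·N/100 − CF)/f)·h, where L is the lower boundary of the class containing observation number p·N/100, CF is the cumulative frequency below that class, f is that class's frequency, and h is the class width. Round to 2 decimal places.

53.05

N = 67; target position k = 20/100 · 67 = 13.4.
Cumulative frequencies: 22, 33, 40, 45, 60, 67.
Observation 13.4 falls in the class 50 – <55.
L = 50, CF = 0, f = 22, h = 5.
P20 = 50 + ((13.4 − 0)/22)·5 = 50 + 3.04545 = 53.0455.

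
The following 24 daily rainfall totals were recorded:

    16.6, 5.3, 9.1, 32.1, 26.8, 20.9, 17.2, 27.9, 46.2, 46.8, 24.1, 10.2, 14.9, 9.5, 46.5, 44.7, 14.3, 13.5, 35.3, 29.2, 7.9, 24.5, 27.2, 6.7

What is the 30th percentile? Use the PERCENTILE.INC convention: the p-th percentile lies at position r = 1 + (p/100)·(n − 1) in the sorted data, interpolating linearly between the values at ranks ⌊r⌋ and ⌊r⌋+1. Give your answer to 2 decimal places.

Sorted: 5.3, 6.7, 7.9, 9.1, 9.5, 10.2, 13.5, 14.3, 14.9, 16.6, 17.2, 20.9, 24.1, 24.5, 26.8, 27.2, 27.9, 29.2, 32.1, 35.3, 44.7, 46.2, 46.5, 46.8.
n = 24.
r = 1 + (30/100)·(24 − 1) = 1 + 6.9 = 7.9.
Rank 7 is 13.5 and rank 8 is 14.3.
Interpolate: 13.5 + 0.9·(14.3 − 13.5) = 13.5 + 0.9·0.8 = 14.22.

14.22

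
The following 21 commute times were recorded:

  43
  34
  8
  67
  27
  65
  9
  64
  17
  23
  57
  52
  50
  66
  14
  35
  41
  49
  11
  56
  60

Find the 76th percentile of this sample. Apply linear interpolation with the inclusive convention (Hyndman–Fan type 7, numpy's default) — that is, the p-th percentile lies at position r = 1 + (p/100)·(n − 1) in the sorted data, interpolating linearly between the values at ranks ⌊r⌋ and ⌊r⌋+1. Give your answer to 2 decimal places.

Sorted: 8, 9, 11, 14, 17, 23, 27, 34, 35, 41, 43, 49, 50, 52, 56, 57, 60, 64, 65, 66, 67.
n = 21.
r = 1 + (76/100)·(21 − 1) = 1 + 15.2 = 16.2.
Rank 16 is 57 and rank 17 is 60.
Interpolate: 57 + 0.2·(60 − 57) = 57 + 0.2·3 = 57.6.

57.60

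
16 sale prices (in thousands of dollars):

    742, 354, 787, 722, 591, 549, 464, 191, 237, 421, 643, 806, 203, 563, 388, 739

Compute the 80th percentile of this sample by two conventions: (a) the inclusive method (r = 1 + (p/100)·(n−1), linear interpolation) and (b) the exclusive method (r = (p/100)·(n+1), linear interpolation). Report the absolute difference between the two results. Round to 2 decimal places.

1.80

Sorted: 191, 203, 237, 354, 388, 421, 464, 549, 563, 591, 643, 722, 739, 742, 787, 806.
n = 16.
(a) r = 13 → value at rank 13 = 739.
(b) r = 13.6; between ranks 13 (739) and 14 (742): 740.8.
|739 − 740.8| = 1.8.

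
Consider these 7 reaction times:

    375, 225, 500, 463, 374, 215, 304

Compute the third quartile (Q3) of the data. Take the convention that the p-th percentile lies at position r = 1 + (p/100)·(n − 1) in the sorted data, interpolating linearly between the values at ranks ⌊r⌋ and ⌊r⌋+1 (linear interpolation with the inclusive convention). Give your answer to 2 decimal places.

Sorted: 215, 225, 304, 374, 375, 463, 500.
n = 7.
r = 1 + (75/100)·(7 − 1) = 1 + 4.5 = 5.5.
Rank 5 is 375 and rank 6 is 463.
Interpolate: 375 + 0.5·(463 − 375) = 375 + 0.5·88 = 419.

419.00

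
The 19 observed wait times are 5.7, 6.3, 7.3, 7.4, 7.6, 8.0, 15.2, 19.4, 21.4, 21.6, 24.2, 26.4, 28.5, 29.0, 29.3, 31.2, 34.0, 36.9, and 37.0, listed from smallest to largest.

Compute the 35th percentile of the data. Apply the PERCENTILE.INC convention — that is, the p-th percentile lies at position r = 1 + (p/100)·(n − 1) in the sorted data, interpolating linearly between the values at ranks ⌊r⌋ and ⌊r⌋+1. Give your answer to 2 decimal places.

n = 19.
r = 1 + (35/100)·(19 − 1) = 1 + 6.3 = 7.3.
Rank 7 is 15.2 and rank 8 is 19.4.
Interpolate: 15.2 + 0.3·(19.4 − 15.2) = 15.2 + 0.3·4.2 = 16.46.

16.46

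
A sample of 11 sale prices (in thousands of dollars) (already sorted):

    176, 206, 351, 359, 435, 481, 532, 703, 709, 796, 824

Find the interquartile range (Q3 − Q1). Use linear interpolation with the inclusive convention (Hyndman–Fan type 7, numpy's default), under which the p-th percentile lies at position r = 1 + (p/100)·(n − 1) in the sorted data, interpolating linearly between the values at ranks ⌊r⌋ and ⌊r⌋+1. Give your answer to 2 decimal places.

n = 11.
P25: r = 3.5; ranks 3–4 are 351, 359; interpolating gives 355.
P75: r = 8.5; ranks 8–9 are 703, 709; interpolating gives 706.
Difference: 706 − 355 = 351.

351.00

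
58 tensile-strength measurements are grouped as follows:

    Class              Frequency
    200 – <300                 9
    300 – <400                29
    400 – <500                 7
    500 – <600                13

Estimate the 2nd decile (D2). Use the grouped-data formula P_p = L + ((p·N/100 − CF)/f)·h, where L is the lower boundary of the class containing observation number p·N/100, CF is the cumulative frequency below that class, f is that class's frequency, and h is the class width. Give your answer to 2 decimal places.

N = 58; target position k = 20/100 · 58 = 11.6.
Cumulative frequencies: 9, 38, 45, 58.
Observation 11.6 falls in the class 300 – <400.
L = 300, CF = 9, f = 29, h = 100.
P20 = 300 + ((11.6 − 9)/29)·100 = 300 + 8.96552 = 308.966.

308.97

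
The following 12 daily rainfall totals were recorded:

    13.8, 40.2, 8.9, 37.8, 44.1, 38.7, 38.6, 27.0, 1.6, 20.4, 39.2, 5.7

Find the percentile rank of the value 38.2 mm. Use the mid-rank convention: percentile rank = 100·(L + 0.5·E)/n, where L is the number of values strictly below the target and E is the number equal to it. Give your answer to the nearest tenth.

58.3

Sorted: 1.6, 5.7, 8.9, 13.8, 20.4, 27.0, 37.8, 38.6, 38.7, 39.2, 40.2, 44.1.
Count below 38.2: L = 7; count equal: E = 0; n = 12.
Percentile rank = 100·(7 + 0.5·0)/12 = 100·7/12 = 58.33.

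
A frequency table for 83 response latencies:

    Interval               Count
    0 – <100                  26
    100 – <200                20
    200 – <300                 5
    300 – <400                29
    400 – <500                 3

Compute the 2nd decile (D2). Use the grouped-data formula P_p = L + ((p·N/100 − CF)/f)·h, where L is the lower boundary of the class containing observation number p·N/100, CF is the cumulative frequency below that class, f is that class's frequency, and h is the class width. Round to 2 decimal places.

N = 83; target position k = 20/100 · 83 = 16.6.
Cumulative frequencies: 26, 46, 51, 80, 83.
Observation 16.6 falls in the class 0 – <100.
L = 0, CF = 0, f = 26, h = 100.
P20 = 0 + ((16.6 − 0)/26)·100 = 0 + 63.8462 = 63.8462.

63.85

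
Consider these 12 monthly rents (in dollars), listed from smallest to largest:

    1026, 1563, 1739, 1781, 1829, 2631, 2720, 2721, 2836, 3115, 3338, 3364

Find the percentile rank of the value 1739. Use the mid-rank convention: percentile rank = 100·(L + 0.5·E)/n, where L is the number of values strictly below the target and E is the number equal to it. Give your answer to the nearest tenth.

20.8

Count below 1739: L = 2; count equal: E = 1; n = 12.
Percentile rank = 100·(2 + 0.5·1)/12 = 100·2.5/12 = 20.83.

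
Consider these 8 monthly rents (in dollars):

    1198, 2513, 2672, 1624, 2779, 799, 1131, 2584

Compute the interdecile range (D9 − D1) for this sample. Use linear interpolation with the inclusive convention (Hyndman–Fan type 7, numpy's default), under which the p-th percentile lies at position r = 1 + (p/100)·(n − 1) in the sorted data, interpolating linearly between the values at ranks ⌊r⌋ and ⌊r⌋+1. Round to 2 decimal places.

1672.70

Sorted: 799, 1131, 1198, 1624, 2513, 2584, 2672, 2779.
n = 8.
P10: r = 1.7; ranks 1–2 are 799, 1131; interpolating gives 1031.4.
P90: r = 7.3; ranks 7–8 are 2672, 2779; interpolating gives 2704.1.
Difference: 2704.1 − 1031.4 = 1672.7.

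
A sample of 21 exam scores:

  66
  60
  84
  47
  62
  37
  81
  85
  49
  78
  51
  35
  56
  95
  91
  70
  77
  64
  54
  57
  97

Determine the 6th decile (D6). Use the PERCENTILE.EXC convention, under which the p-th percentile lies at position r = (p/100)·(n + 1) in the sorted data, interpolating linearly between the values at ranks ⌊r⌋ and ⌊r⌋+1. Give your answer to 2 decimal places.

71.40

Sorted: 35, 37, 47, 49, 51, 54, 56, 57, 60, 62, 64, 66, 70, 77, 78, 81, 84, 85, 91, 95, 97.
n = 21.
r = (60/100)·(21 + 1) = 13.2.
Rank 13 is 70 and rank 14 is 77.
Interpolate: 70 + 0.2·(77 − 70) = 70 + 0.2·7 = 71.4.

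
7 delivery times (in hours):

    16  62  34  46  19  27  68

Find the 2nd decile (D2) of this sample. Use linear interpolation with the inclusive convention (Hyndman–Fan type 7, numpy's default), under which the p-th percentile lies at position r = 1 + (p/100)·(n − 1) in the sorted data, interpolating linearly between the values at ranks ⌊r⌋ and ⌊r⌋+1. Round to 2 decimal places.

Sorted: 16, 19, 27, 34, 46, 62, 68.
n = 7.
r = 1 + (20/100)·(7 − 1) = 1 + 1.2 = 2.2.
Rank 2 is 19 and rank 3 is 27.
Interpolate: 19 + 0.2·(27 − 19) = 19 + 0.2·8 = 20.6.

20.60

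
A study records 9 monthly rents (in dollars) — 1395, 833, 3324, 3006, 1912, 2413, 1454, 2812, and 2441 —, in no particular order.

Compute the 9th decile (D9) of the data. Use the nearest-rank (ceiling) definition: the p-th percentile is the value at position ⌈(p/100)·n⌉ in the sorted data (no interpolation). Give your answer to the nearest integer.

3324

Sorted: 833, 1395, 1454, 1912, 2413, 2441, 2812, 3006, 3324.
n = 9.
Position = ⌈90/100 · 9⌉ = ⌈8.1⌉ = 9.
The value at rank 9 is 3324.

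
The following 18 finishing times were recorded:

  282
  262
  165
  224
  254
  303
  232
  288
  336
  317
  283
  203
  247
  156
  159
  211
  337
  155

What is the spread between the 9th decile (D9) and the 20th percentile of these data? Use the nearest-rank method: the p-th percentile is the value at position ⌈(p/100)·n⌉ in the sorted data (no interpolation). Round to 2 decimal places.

Sorted: 155, 156, 159, 165, 203, 211, 224, 232, 247, 254, 262, 282, 283, 288, 303, 317, 336, 337.
n = 18.
P20: rank ⌈20/100·18⌉ = 4 → 165.
P90: rank ⌈90/100·18⌉ = 17 → 336.
Difference: 336 − 165 = 171.

171.00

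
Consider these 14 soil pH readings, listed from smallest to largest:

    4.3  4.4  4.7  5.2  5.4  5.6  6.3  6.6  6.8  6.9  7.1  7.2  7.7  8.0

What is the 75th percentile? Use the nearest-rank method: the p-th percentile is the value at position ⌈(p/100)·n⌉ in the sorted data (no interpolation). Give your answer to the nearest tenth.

7.1

n = 14.
Position = ⌈75/100 · 14⌉ = ⌈10.5⌉ = 11.
The value at rank 11 is 7.1.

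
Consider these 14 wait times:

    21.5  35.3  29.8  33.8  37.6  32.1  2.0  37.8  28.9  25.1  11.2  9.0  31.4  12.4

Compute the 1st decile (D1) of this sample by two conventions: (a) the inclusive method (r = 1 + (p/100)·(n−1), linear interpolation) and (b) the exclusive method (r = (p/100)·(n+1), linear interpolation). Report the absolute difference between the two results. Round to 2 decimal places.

4.16

Sorted: 2.0, 9.0, 11.2, 12.4, 21.5, 25.1, 28.9, 29.8, 31.4, 32.1, 33.8, 35.3, 37.6, 37.8.
n = 14.
(a) r = 2.3; between ranks 2 (9.0) and 3 (11.2): 9.66.
(b) r = 1.5; between ranks 1 (2.0) and 2 (9.0): 5.5.
|9.66 − 5.5| = 4.16.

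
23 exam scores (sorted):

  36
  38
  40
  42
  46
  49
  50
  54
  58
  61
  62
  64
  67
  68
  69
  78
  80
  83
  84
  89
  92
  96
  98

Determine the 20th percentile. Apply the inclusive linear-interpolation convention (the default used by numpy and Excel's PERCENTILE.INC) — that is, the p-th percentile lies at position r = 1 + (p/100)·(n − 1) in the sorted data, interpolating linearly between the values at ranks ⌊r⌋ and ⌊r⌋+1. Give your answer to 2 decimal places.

n = 23.
r = 1 + (20/100)·(23 − 1) = 1 + 4.4 = 5.4.
Rank 5 is 46 and rank 6 is 49.
Interpolate: 46 + 0.4·(49 − 46) = 46 + 0.4·3 = 47.2.

47.20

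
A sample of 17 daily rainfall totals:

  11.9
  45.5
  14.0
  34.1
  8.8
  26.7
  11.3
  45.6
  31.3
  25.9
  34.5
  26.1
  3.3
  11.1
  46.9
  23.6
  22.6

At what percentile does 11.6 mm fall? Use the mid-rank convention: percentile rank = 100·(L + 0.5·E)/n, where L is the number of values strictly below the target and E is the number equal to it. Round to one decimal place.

Sorted: 3.3, 8.8, 11.1, 11.3, 11.9, 14.0, 22.6, 23.6, 25.9, 26.1, 26.7, 31.3, 34.1, 34.5, 45.5, 45.6, 46.9.
Count below 11.6: L = 4; count equal: E = 0; n = 17.
Percentile rank = 100·(4 + 0.5·0)/17 = 100·4/17 = 23.53.

23.5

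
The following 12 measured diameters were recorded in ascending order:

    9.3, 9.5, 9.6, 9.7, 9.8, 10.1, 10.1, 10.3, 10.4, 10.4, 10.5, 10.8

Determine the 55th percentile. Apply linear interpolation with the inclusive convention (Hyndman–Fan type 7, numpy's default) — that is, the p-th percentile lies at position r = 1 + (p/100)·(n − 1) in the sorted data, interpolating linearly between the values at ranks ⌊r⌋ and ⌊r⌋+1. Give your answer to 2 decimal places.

n = 12.
r = 1 + (55/100)·(12 − 1) = 1 + 6.05 = 7.05.
Rank 7 is 10.1 and rank 8 is 10.3.
Interpolate: 10.1 + 0.05·(10.3 − 10.1) = 10.1 + 0.05·0.2 = 10.11.

10.11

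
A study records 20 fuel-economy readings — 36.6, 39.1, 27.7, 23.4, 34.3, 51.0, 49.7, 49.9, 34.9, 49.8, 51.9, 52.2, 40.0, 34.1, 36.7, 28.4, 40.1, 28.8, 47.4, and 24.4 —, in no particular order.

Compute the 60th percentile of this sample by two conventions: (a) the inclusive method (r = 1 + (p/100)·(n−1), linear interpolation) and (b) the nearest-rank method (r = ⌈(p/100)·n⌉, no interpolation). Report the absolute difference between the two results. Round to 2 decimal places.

Sorted: 23.4, 24.4, 27.7, 28.4, 28.8, 34.1, 34.3, 34.9, 36.6, 36.7, 39.1, 40.0, 40.1, 47.4, 49.7, 49.8, 49.9, 51.0, 51.9, 52.2.
n = 20.
(a) r = 12.4; between ranks 12 (40.0) and 13 (40.1): 40.04.
(b) the nearest-rank method: rank 12 → 40.
|40.04 − 40| = 0.04.

0.04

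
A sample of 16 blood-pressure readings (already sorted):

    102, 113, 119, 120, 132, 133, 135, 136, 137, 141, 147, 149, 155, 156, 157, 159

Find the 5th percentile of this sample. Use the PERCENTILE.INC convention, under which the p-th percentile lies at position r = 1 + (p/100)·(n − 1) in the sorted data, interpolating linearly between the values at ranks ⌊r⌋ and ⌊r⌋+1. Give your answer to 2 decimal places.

n = 16.
r = 1 + (5/100)·(16 − 1) = 1 + 0.75 = 1.75.
Rank 1 is 102 and rank 2 is 113.
Interpolate: 102 + 0.75·(113 − 102) = 102 + 0.75·11 = 110.25.

110.25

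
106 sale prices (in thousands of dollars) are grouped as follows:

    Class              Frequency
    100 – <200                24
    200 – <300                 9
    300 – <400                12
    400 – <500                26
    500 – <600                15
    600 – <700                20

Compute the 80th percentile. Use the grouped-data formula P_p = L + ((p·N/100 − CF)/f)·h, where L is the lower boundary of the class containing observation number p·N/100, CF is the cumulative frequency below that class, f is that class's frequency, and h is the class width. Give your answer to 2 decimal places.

N = 106; target position k = 80/100 · 106 = 84.8.
Cumulative frequencies: 24, 33, 45, 71, 86, 106.
Observation 84.8 falls in the class 500 – <600.
L = 500, CF = 71, f = 15, h = 100.
P80 = 500 + ((84.8 − 71)/15)·100 = 500 + 92 = 592.

592.00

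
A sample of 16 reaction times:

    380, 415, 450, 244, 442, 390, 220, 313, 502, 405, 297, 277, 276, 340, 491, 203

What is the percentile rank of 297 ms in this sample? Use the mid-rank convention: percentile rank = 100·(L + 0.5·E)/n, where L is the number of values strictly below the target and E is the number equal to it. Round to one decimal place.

34.4

Sorted: 203, 220, 244, 276, 277, 297, 313, 340, 380, 390, 405, 415, 442, 450, 491, 502.
Count below 297: L = 5; count equal: E = 1; n = 16.
Percentile rank = 100·(5 + 0.5·1)/16 = 100·5.5/16 = 34.38.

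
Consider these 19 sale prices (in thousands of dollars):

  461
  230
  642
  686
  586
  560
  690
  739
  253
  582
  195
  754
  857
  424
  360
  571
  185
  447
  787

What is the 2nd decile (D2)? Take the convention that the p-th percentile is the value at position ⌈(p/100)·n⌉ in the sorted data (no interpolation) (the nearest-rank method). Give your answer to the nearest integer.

Sorted: 185, 195, 230, 253, 360, 424, 447, 461, 560, 571, 582, 586, 642, 686, 690, 739, 754, 787, 857.
n = 19.
Position = ⌈20/100 · 19⌉ = ⌈3.8⌉ = 4.
The value at rank 4 is 253.

253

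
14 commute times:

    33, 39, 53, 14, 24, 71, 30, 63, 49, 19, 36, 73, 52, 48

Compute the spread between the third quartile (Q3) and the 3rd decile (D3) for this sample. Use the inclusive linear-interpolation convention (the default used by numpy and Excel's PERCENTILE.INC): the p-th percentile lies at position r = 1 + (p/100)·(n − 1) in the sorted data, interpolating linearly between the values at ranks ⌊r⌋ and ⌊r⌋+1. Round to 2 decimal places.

Sorted: 14, 19, 24, 30, 33, 36, 39, 48, 49, 52, 53, 63, 71, 73.
n = 14.
P30: r = 4.9; ranks 4–5 are 30, 33; interpolating gives 32.7.
P75: r = 10.75; ranks 10–11 are 52, 53; interpolating gives 52.75.
Difference: 52.75 − 32.7 = 20.05.

20.05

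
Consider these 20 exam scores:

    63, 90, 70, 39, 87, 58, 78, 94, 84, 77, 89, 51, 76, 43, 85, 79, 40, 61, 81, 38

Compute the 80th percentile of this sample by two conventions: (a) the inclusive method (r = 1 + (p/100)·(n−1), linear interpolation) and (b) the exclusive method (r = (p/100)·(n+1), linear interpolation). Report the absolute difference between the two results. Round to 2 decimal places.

Sorted: 38, 39, 40, 43, 51, 58, 61, 63, 70, 76, 77, 78, 79, 81, 84, 85, 87, 89, 90, 94.
n = 20.
(a) r = 16.2; between ranks 16 (85) and 17 (87): 85.4.
(b) r = 16.8; between ranks 16 (85) and 17 (87): 86.6.
|85.4 − 86.6| = 1.2.

1.20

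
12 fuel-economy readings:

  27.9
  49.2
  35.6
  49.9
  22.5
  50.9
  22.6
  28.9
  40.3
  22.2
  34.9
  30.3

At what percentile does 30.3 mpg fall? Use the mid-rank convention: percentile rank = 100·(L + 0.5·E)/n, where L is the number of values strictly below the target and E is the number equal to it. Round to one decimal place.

45.8

Sorted: 22.2, 22.5, 22.6, 27.9, 28.9, 30.3, 34.9, 35.6, 40.3, 49.2, 49.9, 50.9.
Count below 30.3: L = 5; count equal: E = 1; n = 12.
Percentile rank = 100·(5 + 0.5·1)/12 = 100·5.5/12 = 45.83.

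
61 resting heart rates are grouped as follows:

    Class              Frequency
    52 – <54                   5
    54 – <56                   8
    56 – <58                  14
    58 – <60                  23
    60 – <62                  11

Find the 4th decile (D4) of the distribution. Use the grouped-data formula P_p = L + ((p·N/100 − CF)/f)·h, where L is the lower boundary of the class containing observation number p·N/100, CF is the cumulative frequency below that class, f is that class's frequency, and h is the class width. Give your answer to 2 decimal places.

N = 61; target position k = 40/100 · 61 = 24.4.
Cumulative frequencies: 5, 13, 27, 50, 61.
Observation 24.4 falls in the class 56 – <58.
L = 56, CF = 13, f = 14, h = 2.
P40 = 56 + ((24.4 − 13)/14)·2 = 56 + 1.62857 = 57.6286.

57.63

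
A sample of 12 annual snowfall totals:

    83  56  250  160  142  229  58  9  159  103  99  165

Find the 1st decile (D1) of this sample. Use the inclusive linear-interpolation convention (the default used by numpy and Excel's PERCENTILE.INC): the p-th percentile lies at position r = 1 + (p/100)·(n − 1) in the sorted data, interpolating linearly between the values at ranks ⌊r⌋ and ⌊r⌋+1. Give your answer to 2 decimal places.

56.20

Sorted: 9, 56, 58, 83, 99, 103, 142, 159, 160, 165, 229, 250.
n = 12.
r = 1 + (10/100)·(12 − 1) = 1 + 1.1 = 2.1.
Rank 2 is 56 and rank 3 is 58.
Interpolate: 56 + 0.1·(58 − 56) = 56 + 0.1·2 = 56.2.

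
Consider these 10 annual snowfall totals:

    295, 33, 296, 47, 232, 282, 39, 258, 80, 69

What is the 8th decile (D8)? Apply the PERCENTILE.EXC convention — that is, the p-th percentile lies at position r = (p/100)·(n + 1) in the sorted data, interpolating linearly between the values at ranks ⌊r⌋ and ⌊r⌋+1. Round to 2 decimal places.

Sorted: 33, 39, 47, 69, 80, 232, 258, 282, 295, 296.
n = 10.
r = (80/100)·(10 + 1) = 8.8.
Rank 8 is 282 and rank 9 is 295.
Interpolate: 282 + 0.8·(295 − 282) = 282 + 0.8·13 = 292.4.

292.40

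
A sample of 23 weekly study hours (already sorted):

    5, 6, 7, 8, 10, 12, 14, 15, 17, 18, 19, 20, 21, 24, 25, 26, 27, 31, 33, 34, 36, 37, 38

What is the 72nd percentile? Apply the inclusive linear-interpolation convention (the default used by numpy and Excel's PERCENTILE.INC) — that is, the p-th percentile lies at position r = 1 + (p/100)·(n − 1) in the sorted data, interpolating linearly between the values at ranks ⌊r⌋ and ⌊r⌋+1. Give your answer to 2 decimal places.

n = 23.
r = 1 + (72/100)·(23 − 1) = 1 + 15.84 = 16.84.
Rank 16 is 26 and rank 17 is 27.
Interpolate: 26 + 0.84·(27 − 26) = 26 + 0.84·1 = 26.84.

26.84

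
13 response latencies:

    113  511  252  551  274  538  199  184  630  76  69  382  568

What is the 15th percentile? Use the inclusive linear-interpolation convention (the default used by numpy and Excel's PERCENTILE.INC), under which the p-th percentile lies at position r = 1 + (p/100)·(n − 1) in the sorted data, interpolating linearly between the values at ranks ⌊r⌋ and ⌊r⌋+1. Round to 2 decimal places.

105.60

Sorted: 69, 76, 113, 184, 199, 252, 274, 382, 511, 538, 551, 568, 630.
n = 13.
r = 1 + (15/100)·(13 − 1) = 1 + 1.8 = 2.8.
Rank 2 is 76 and rank 3 is 113.
Interpolate: 76 + 0.8·(113 − 76) = 76 + 0.8·37 = 105.6.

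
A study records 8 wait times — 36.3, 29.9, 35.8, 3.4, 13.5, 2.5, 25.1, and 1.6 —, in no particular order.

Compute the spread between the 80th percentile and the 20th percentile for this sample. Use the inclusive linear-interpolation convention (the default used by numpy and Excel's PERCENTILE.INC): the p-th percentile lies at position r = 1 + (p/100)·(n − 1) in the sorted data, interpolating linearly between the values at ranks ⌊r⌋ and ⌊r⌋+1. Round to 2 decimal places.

Sorted: 1.6, 2.5, 3.4, 13.5, 25.1, 29.9, 35.8, 36.3.
n = 8.
P20: r = 2.4; ranks 2–3 are 2.5, 3.4; interpolating gives 2.86.
P80: r = 6.6; ranks 6–7 are 29.9, 35.8; interpolating gives 33.44.
Difference: 33.44 − 2.86 = 30.58.

30.58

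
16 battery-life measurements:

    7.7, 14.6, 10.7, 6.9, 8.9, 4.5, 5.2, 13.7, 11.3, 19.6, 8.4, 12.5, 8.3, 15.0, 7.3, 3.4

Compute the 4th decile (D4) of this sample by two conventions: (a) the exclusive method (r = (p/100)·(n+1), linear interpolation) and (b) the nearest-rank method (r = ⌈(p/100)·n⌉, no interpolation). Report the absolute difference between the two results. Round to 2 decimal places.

0.12

Sorted: 3.4, 4.5, 5.2, 6.9, 7.3, 7.7, 8.3, 8.4, 8.9, 10.7, 11.3, 12.5, 13.7, 14.6, 15.0, 19.6.
n = 16.
(a) r = 6.8; between ranks 6 (7.7) and 7 (8.3): 8.18.
(b) the nearest-rank method: rank 7 → 8.3.
|8.18 − 8.3| = 0.12.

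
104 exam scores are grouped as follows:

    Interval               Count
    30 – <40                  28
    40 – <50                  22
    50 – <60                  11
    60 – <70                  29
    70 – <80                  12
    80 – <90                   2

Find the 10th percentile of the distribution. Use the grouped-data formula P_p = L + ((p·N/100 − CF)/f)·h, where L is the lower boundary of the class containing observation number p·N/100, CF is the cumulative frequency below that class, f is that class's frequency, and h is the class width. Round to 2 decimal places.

N = 104; target position k = 10/100 · 104 = 10.4.
Cumulative frequencies: 28, 50, 61, 90, 102, 104.
Observation 10.4 falls in the class 30 – <40.
L = 30, CF = 0, f = 28, h = 10.
P10 = 30 + ((10.4 − 0)/28)·10 = 30 + 3.71429 = 33.7143.

33.71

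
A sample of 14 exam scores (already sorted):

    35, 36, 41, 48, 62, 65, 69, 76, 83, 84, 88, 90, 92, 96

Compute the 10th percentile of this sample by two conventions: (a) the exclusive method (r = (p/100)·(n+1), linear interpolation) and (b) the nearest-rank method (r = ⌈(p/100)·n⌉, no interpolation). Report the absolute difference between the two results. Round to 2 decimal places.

0.50

n = 14.
(a) r = 1.5; between ranks 1 (35) and 2 (36): 35.5.
(b) the nearest-rank method: rank 2 → 36.
|35.5 − 36| = 0.5.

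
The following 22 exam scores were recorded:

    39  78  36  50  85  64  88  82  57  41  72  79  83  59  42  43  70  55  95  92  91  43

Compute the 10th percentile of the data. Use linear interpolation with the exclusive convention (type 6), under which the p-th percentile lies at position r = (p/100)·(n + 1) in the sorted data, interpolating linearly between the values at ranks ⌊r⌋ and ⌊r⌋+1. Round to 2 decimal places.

39.60

Sorted: 36, 39, 41, 42, 43, 43, 50, 55, 57, 59, 64, 70, 72, 78, 79, 82, 83, 85, 88, 91, 92, 95.
n = 22.
r = (10/100)·(22 + 1) = 2.3.
Rank 2 is 39 and rank 3 is 41.
Interpolate: 39 + 0.3·(41 − 39) = 39 + 0.3·2 = 39.6.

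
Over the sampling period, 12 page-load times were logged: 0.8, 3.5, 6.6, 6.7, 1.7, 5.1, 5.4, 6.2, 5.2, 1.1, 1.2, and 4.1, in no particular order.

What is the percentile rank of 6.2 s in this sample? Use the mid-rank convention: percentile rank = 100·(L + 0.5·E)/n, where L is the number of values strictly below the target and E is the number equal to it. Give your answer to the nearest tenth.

79.2

Sorted: 0.8, 1.1, 1.2, 1.7, 3.5, 4.1, 5.1, 5.2, 5.4, 6.2, 6.6, 6.7.
Count below 6.2: L = 9; count equal: E = 1; n = 12.
Percentile rank = 100·(9 + 0.5·1)/12 = 100·9.5/12 = 79.17.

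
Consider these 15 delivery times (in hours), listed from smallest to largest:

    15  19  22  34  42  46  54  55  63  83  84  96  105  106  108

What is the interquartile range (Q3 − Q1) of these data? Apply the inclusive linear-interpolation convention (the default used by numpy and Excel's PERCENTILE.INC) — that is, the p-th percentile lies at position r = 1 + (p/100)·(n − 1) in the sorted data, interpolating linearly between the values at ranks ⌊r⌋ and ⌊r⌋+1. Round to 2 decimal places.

n = 15.
P25: r = 4.5; ranks 4–5 are 34, 42; interpolating gives 38.
P75: r = 11.5; ranks 11–12 are 84, 96; interpolating gives 90.
Difference: 90 − 38 = 52.

52.00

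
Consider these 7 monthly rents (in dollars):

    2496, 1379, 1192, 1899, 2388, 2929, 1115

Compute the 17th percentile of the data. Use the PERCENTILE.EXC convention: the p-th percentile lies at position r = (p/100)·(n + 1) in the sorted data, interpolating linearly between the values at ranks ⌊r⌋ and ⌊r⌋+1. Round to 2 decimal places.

1142.72

Sorted: 1115, 1192, 1379, 1899, 2388, 2496, 2929.
n = 7.
r = (17/100)·(7 + 1) = 1.36.
Rank 1 is 1115 and rank 2 is 1192.
Interpolate: 1115 + 0.36·(1192 − 1115) = 1115 + 0.36·77 = 1142.72.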